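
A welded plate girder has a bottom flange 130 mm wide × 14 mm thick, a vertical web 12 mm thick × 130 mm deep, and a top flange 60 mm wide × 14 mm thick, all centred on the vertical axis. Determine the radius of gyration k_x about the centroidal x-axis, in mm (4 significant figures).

Treat the section as a set of non-overlapping primitives; coordinates are from the bounding-box lower-left.
Bottom plate: 130 × 14, A = 1 820 mm², y = 7 mm, Ī = 29726.7 mm⁴.
Web plate: 12 × 130, A = 1 560 mm², y = 79 mm, Ī = 2 197 000 mm⁴.
Top plate: 60 × 14, A = 840 mm², y = 151 mm, Ī = 13 720 mm⁴.
Centroid: ȳ = ΣA·y / ΣA = 62.2796 mm.
Transfer each piece to the centroidal x-axis using Ī + A·d² with d = y − 62.2796:
  bottom plate: d = -55.2796 mm → contributes +5 591 349 mm⁴
  web plate: d = 16.7204 mm → contributes +2 633 131 mm⁴
  top plate: d = 88.7204 mm → contributes +6 625 617 mm⁴
Total I = 14 850 097 mm⁴.
Radius of gyration: k = √(I/A) = √(14 850 097 / 4 220) = 59.321 mm.

k_x ≈ 59.32 mm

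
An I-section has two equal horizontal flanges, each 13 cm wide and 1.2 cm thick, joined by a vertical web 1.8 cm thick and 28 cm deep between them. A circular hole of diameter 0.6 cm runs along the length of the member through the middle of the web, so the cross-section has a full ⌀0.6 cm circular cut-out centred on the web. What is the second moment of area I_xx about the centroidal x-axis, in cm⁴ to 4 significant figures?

I_xx ≈ 9947 cm⁴

Split into non-overlapping primitives; take the origin at the lower-left of the bounding box.
Bottom flange: 13 × 1.2, A = 15.6 cm², y = 0.6 cm, Ī = 1.872 cm⁴.
Web: 1.8 × 28, A = 50.4 cm², y = 15.2 cm, Ī = 3292.8 cm⁴.
Top flange: 13 × 1.2, A = 15.6 cm², y = 29.8 cm, Ī = 1.872 cm⁴.
Hole (subtracted): ⌀0.6, A = 0.282743 cm², y = 15.2 cm, Ī = 0.00636173 cm⁴.
By symmetry the centroid is at mid-height, ȳ = 15.2 cm.
Transfer each piece to the centroidal x-axis using Ī + A·d² with d = y − 15.2:
  bottom flange: d = -14.6 cm → contributes +3327.17 cm⁴
  web: d = 0 cm → contributes +3292.8 cm⁴
  top flange: d = 14.6 cm → contributes +3327.17 cm⁴
  hole: d = 0 cm → contributes −0.00636173 cm⁴
Total I = 9947.13 cm⁴.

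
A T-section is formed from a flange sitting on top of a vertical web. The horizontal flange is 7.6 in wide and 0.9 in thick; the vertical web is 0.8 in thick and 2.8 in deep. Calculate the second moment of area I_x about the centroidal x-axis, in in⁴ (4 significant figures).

Treat the section as a set of non-overlapping primitives; coordinates are from the bounding-box lower-left.
Flange: 7.6 × 0.9, A = 6.84 in², y = 3.25 in, Ī = 0.4617 in⁴.
Web: 0.8 × 2.8, A = 2.24 in², y = 1.4 in, Ī = 1.46347 in⁴.
Centroid: ȳ = ΣA·y / ΣA = 2.79361 in.
Transfer each piece to the centroidal x-axis using Ī + A·d² with d = y − 2.79361:
  flange: d = 0.456388 in → contributes +1.8864 in⁴
  web: d = -1.39361 in → contributes +5.81389 in⁴
Total I = 7.7003 in⁴.

I_x ≈ 7.700 in⁴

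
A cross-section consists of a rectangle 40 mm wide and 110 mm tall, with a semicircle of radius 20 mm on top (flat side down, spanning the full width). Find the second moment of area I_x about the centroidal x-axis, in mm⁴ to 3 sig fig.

I_x ≈ 6.67 × 10⁶ mm⁴

Treat the section as a set of non-overlapping primitives; coordinates are from the bounding-box lower-left.
Rectangular body: 40 × 110, A = 4 400 mm², y = 55 mm, Ī = 4 436 667 mm⁴.
Semicircular cap: semicircle r = 20, A = 628.32 mm², y = 118.49 mm, Ī = 17 561 mm⁴.
Centroid: ȳ = ΣA·y / ΣA = 62.933 mm.
Transfer each piece to the centroidal x-axis using Ī + A·d² with d = y − 62.933:
  rectangular body: d = -7.9332 mm → contributes +4 713 586 mm⁴
  semicircular cap: d = 55.555 mm → contributes +1 956 779 mm⁴
Total I = 6 670 365 mm⁴.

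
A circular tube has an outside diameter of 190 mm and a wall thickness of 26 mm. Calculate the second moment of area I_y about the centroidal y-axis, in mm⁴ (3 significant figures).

Treat the section as a set of non-overlapping primitives; coordinates are from the bounding-box lower-left.
Outer circle: ⌀190, A = 28 353 mm², x = 95 mm, Ī = 63 971 171 mm⁴.
Bore (subtracted): ⌀138, A = 14 957 mm², x = 95 mm, Ī = 17 802 715 mm⁴.
By symmetry the centroid is at mid-width, x̄ = 95 mm.
All pieces are centred on the centroidal y-axis, so I = ΣĪ (holes subtracted) = 46 168 456 mm⁴.

I_y ≈ 4.62 × 10⁷ mm⁴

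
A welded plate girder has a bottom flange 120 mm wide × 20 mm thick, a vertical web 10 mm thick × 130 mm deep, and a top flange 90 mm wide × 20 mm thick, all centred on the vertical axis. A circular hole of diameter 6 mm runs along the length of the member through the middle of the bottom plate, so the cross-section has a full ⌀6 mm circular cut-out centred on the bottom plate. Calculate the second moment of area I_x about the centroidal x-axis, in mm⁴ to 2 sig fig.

I_x ≈ 2.5 × 10⁷ mm⁴

Treat the section as a set of non-overlapping primitives; coordinates are from the bounding-box lower-left.
Bottom plate: 120 × 20, A = 2 400 mm², y = 10 mm, Ī = 80 000 mm⁴.
Web plate: 10 × 130, A = 1 300 mm², y = 85 mm, Ī = 1 830 833 mm⁴.
Top plate: 90 × 20, A = 1 800 mm², y = 160 mm, Ī = 60 000 mm⁴.
Hole (subtracted): ⌀6, A = 28.27 mm², y = 10 mm, Ī = 63.62 mm⁴.
Centroid: ȳ = ΣA·y / ΣA = 77.16 mm.
Transfer each piece to the centroidal x-axis using Ī + A·d² with d = y − 77.16:
  bottom plate: d = -67.16 mm → contributes +10 906 231 mm⁴
  web plate: d = 7.837 mm → contributes +1 910 668 mm⁴
  top plate: d = 82.84 mm → contributes +12 411 408 mm⁴
  hole: d = -67.16 mm → contributes −127 607 mm⁴
Total I = 25 100 700 mm⁴.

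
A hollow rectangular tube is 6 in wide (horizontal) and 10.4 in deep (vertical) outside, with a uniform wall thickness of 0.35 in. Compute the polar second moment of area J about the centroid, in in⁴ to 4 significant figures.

J ≈ 226.2 in⁴

Break the section into simple shapes (no overlaps), measuring from the bottom-left corner of the bounding box.
Outer rectangle: 6 × 10.4, A = 62.4 in², y = 5.2 in, Ī = 562.432 in⁴.
Inner void (subtracted): 5.3 × 9.7, A = 51.41 in², y = 5.2 in, Ī = 403.097 in⁴.
By symmetry the centroid is at mid-height, ȳ = 5.2 in.
All pieces are centred on the centroidal x-axis, so I = ΣĪ (holes subtracted) = 159.335 in⁴.
Repeating about the centroidal y-axis gives I_y = 66.8578 in⁴.
Polar second moment: J = I_x + I_y = 226.193 in⁴.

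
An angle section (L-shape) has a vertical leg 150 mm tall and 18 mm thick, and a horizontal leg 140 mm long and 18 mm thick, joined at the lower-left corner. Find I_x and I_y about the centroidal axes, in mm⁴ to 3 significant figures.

Treat the section as a set of non-overlapping primitives; coordinates are from the bounding-box lower-left.
Vertical leg: 18 × 150, A = 2 700 mm², y = 75 mm, Ī = 5 062 500 mm⁴.
Horizontal leg (remainder): 122 × 18, A = 2 196 mm², y = 9 mm, Ī = 59 292 mm⁴.
Centroid: ȳ = ΣA·y / ΣA = 45.397 mm.
Transfer each piece to the centroidal x-axis using Ī + A·d² with d = y − 45.397:
  vertical leg: d = 29.603 mm → contributes +7 428 602 mm⁴
  horizontal leg (remainder): d = -36.397 mm → contributes +2 968 434 mm⁴
Total I = 10 397 036 mm⁴.
For the y-axis: x̄ = 40.397 mm.
Repeating about the centroidal y-axis gives I_y = 8 730 716 mm⁴.

I_x ≈ 1.04 × 10⁷ mm⁴, I_y ≈ 8.73 × 10⁶ mm⁴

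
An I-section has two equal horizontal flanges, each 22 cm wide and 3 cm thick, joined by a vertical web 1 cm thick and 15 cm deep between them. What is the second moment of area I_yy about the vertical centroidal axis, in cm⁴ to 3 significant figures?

I_yy ≈ 5330 cm⁴

Split into non-overlapping primitives; take the origin at the lower-left of the bounding box.
Bottom flange: 22 × 3, A = 66 cm², x = 11 cm, Ī = 2 662 cm⁴.
Web: 1 × 15, A = 15 cm², x = 11 cm, Ī = 1.25 cm⁴.
Top flange: 22 × 3, A = 66 cm², x = 11 cm, Ī = 2 662 cm⁴.
By symmetry the centroid is at mid-width, x̄ = 11 cm.
All pieces are centred on the vertical centroidal axis, so I = ΣĪ = 5325.3 cm⁴.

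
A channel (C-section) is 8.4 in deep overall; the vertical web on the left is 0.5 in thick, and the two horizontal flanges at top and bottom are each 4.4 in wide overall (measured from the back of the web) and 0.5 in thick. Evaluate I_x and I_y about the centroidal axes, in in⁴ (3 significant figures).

Split into non-overlapping primitives; take the origin at the lower-left of the bounding box.
Web: 0.5 × 8.4, A = 4.2 in², y = 4.2 in, Ī = 24.696 in⁴.
Top flange (beyond web): 3.9 × 0.5, A = 1.95 in², y = 8.15 in, Ī = 0.040625 in⁴.
Bottom flange (beyond web): 3.9 × 0.5, A = 1.95 in², y = 0.25 in, Ī = 0.040625 in⁴.
By symmetry the centroid is at mid-height, ȳ = 4.2 in.
Transfer each piece to the centroidal x-axis using Ī + A·d² with d = y − 4.2:
  web: d = 0 in → contributes +24.696 in⁴
  top flange (beyond web): d = 3.95 in → contributes +30.466 in⁴
  bottom flange (beyond web): d = -3.95 in → contributes +30.466 in⁴
Total I = 85.627 in⁴.
For the y-axis: x̄ = 1.3093 in.
Repeating about the centroidal y-axis gives I_y = 14.818 in⁴.

I_x ≈ 85.6 in⁴, I_y ≈ 14.8 in⁴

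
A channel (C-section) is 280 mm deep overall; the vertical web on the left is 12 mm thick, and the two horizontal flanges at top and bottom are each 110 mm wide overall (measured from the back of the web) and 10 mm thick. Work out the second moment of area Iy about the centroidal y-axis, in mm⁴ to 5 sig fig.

Iy ≈ 5.3536 × 10⁶ mm⁴

Break the section into simple shapes (no overlaps), measuring from the bottom-left corner of the bounding box.
Web: 12 × 280, A = 3 360 mm², x = 6 mm, Ī = 40 320 mm⁴.
Top flange (beyond web): 98 × 10, A = 980 mm², x = 61 mm, Ī = 784326.7 mm⁴.
Bottom flange (beyond web): 98 × 10, A = 980 mm², x = 61 mm, Ī = 784326.7 mm⁴.
Centroid: x̄ = ΣA·x / ΣA = 26.26316 mm.
Transfer each piece to the centroidal y-axis using Ī + A·d² with d = x − 26.26316:
  web: d = -20.26316 mm → contributes +1 419 921 mm⁴
  top flange (beyond web): d = 34.73684 mm → contributes +1 966 842 mm⁴
  bottom flange (beyond web): d = 34.73684 mm → contributes +1 966 842 mm⁴
Total I = 5 353 605 mm⁴.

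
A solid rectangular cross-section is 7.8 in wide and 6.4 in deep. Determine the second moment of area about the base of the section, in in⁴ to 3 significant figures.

The section: 7.8 × 6.4, A = 49.92 in², y = 3.2 in, Ī = 170.39 in⁴.
Transfer it to the base of the section using Ī + A·d² with d = y − 0:
  the section: d = 3.2 in → contributes +681.57 in⁴
Total I = 681.57 in⁴.

I_base ≈ 682 in⁴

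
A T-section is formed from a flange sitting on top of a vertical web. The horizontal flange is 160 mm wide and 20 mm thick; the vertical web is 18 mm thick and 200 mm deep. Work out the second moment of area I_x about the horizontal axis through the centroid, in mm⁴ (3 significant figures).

I_x ≈ 3.26 × 10⁷ mm⁴

Treat the section as a set of non-overlapping primitives; coordinates are from the bounding-box lower-left.
Flange: 160 × 20, A = 3 200 mm², y = 210 mm, Ī = 106 667 mm⁴.
Web: 18 × 200, A = 3 600 mm², y = 100 mm, Ī = 12 000 000 mm⁴.
Centroid: ȳ = ΣA·y / ΣA = 151.76 mm.
Transfer each piece to the horizontal axis through the centroid using Ī + A·d² with d = y − 151.76:
  flange: d = 58.235 mm → contributes +10 958 985 mm⁴
  web: d = -51.765 mm → contributes +21 646 505 mm⁴
Total I = 32 605 490 mm⁴.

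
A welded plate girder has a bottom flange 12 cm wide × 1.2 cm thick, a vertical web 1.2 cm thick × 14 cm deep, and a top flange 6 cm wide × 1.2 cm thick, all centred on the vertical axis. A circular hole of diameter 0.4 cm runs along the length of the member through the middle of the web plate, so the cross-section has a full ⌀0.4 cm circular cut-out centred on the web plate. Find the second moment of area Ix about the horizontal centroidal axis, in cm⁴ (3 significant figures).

Ix ≈ 1450 cm⁴

Treat the section as a set of non-overlapping primitives; coordinates are from the bounding-box lower-left.
Bottom plate: 12 × 1.2, A = 14.4 cm², y = 0.6 cm, Ī = 1.728 cm⁴.
Web plate: 1.2 × 14, A = 16.8 cm², y = 8.2 cm, Ī = 274.4 cm⁴.
Top plate: 6 × 1.2, A = 7.2 cm², y = 15.8 cm, Ī = 0.864 cm⁴.
Hole (subtracted): ⌀0.4, A = 0.12566 cm², y = 8.2 cm, Ī = 0.0012566 cm⁴.
Centroid: ȳ = ΣA·y / ΣA = 6.7703 cm.
Transfer each piece to the horizontal centroidal axis using Ī + A·d² with d = y − 6.7703:
  bottom plate: d = -6.1703 cm → contributes +549.98 cm⁴
  web plate: d = 1.4297 cm → contributes +308.74 cm⁴
  top plate: d = 9.0297 cm → contributes +587.92 cm⁴
  hole: d = 1.4297 cm → contributes −0.25811 cm⁴
Total I = 1446.4 cm⁴.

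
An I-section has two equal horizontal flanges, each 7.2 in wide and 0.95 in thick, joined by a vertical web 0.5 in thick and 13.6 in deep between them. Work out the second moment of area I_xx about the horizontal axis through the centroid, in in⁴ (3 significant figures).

I_xx ≈ 830 in⁴

Decompose the section into non-overlapping parts with the origin at the bottom-left of its bounding rectangle.
Bottom flange: 7.2 × 0.95, A = 6.84 in², y = 0.475 in, Ī = 0.51443 in⁴.
Web: 0.5 × 13.6, A = 6.8 in², y = 7.75 in, Ī = 104.81 in⁴.
Top flange: 7.2 × 0.95, A = 6.84 in², y = 15.025 in, Ī = 0.51443 in⁴.
By symmetry the centroid is at mid-height, ȳ = 7.75 in.
Transfer each piece to the horizontal axis through the centroid using Ī + A·d² with d = y − 7.75:
  bottom flange: d = -7.275 in → contributes +362.53 in⁴
  web: d = 0 in → contributes +104.81 in⁴
  top flange: d = 7.275 in → contributes +362.53 in⁴
Total I = 829.86 in⁴.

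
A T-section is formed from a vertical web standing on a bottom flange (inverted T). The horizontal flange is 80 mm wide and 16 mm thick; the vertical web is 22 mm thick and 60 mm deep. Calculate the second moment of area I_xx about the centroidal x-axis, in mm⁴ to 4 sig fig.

I_xx ≈ 1.362 × 10⁶ mm⁴

Decompose the section into non-overlapping parts with the origin at the bottom-left of its bounding rectangle.
Flange: 80 × 16, A = 1 280 mm², y = 8 mm, Ī = 27306.7 mm⁴.
Web: 22 × 60, A = 1 320 mm², y = 46 mm, Ī = 396 000 mm⁴.
Centroid: ȳ = ΣA·y / ΣA = 27.2923 mm.
Transfer each piece to the centroidal x-axis using Ī + A·d² with d = y − 27.2923:
  flange: d = -19.2923 mm → contributes +503 714 mm⁴
  web: d = 18.7077 mm → contributes +857 971 mm⁴
Total I = 1 361 685 mm⁴.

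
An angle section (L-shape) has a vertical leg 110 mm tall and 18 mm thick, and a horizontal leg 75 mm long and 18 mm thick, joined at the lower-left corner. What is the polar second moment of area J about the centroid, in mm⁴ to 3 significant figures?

Break the section into simple shapes (no overlaps), measuring from the bottom-left corner of the bounding box.
Vertical leg: 18 × 110, A = 1 980 mm², y = 55 mm, Ī = 1 996 500 mm⁴.
Horizontal leg (remainder): 57 × 18, A = 1 026 mm², y = 9 mm, Ī = 27 702 mm⁴.
Centroid: ȳ = ΣA·y / ΣA = 39.299 mm.
Transfer each piece to the centroidal x-axis using Ī + A·d² with d = y − 39.299:
  vertical leg: d = 15.701 mm → contributes +2 484 587 mm⁴
  horizontal leg (remainder): d = -30.299 mm → contributes +969 625 mm⁴
Total I = 3 454 213 mm⁴.
For the y-axis: x̄ = 21.799 mm.
Repeating about the centroidal y-axis gives I_y = 1 281 605 mm⁴.
Polar second moment: J = I_x + I_y = 4 735 818 mm⁴.

J ≈ 4.74 × 10⁶ mm⁴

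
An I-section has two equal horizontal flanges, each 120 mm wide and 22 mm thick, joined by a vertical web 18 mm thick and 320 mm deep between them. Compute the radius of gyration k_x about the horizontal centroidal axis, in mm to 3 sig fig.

Decompose the section into non-overlapping parts with the origin at the bottom-left of its bounding rectangle.
Bottom flange: 120 × 22, A = 2 640 mm², y = 11 mm, Ī = 106 480 mm⁴.
Web: 18 × 320, A = 5 760 mm², y = 182 mm, Ī = 49 152 000 mm⁴.
Top flange: 120 × 22, A = 2 640 mm², y = 353 mm, Ī = 106 480 mm⁴.
By symmetry the centroid is at mid-height, ȳ = 182 mm.
Transfer each piece to the horizontal centroidal axis using Ī + A·d² with d = y − 182:
  bottom flange: d = -171 mm → contributes +77 302 720 mm⁴
  web: d = 0 mm → contributes +49 152 000 mm⁴
  top flange: d = 171 mm → contributes +77 302 720 mm⁴
Total I = 203 757 440 mm⁴.
Radius of gyration: k = √(I/A) = √(203 757 440 / 11 040) = 135.85 mm.

k_x ≈ 136 mm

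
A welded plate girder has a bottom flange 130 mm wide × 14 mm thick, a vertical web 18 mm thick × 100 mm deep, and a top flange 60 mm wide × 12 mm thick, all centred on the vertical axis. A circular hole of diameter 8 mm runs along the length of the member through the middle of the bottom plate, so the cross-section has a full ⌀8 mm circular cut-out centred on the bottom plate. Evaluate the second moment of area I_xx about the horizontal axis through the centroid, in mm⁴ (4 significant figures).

Treat the section as a set of non-overlapping primitives; coordinates are from the bounding-box lower-left.
Bottom plate: 130 × 14, A = 1 820 mm², y = 7 mm, Ī = 29726.7 mm⁴.
Web plate: 18 × 100, A = 1 800 mm², y = 64 mm, Ī = 1 500 000 mm⁴.
Top plate: 60 × 12, A = 720 mm², y = 120 mm, Ī = 8 640 mm⁴.
Hole (subtracted): ⌀8, A = 50.2655 mm², y = 7 mm, Ī = 201.062 mm⁴.
Centroid: ȳ = ΣA·y / ΣA = 49.8838 mm.
Transfer each piece to the horizontal axis through the centroid using Ī + A·d² with d = y − 49.8838:
  bottom plate: d = -42.8838 mm → contributes +3 376 739 mm⁴
  web plate: d = 14.1162 mm → contributes +1 858 682 mm⁴
  top plate: d = 70.1162 mm → contributes +3 548 365 mm⁴
  hole: d = -42.8838 mm → contributes −92640.2 mm⁴
Total I = 8 691 147 mm⁴.

I_xx ≈ 8.691 × 10⁶ mm⁴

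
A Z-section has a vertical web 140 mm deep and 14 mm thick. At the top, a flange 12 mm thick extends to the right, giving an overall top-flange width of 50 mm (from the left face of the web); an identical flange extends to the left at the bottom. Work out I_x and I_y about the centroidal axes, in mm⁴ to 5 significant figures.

I_x ≈ 6.7506 × 10⁶ mm⁴, I_y ≈ 6.6533 × 10⁵ mm⁴

Split into non-overlapping primitives; take the origin at the lower-left of the bounding box.
Web: 14 × 140, A = 1 960 mm², y = 70 mm, Ī = 3 201 333 mm⁴.
Top flange (beyond web): 36 × 12, A = 432 mm², y = 134 mm, Ī = 5 184 mm⁴.
Bottom flange (beyond web): 36 × 12, A = 432 mm², y = 6 mm, Ī = 5 184 mm⁴.
Centroid: ȳ = ΣA·y / ΣA = 70 mm.
Transfer each piece to the centroidal x-axis using Ī + A·d² with d = y − 70:
  web: d = 0 mm → contributes +3 201 333 mm⁴
  top flange (beyond web): d = 64 mm → contributes +1 774 656 mm⁴
  bottom flange (beyond web): d = -64 mm → contributes +1 774 656 mm⁴
Total I = 6 750 645 mm⁴.
For the y-axis: x̄ = 43 mm.
Repeating about the centroidal y-axis gives I_y = 665325.3 mm⁴.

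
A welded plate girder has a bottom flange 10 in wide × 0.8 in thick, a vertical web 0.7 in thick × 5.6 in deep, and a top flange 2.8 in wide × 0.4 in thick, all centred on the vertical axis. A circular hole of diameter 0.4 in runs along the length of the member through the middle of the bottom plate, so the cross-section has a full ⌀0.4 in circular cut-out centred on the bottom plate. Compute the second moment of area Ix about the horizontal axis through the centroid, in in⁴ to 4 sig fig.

Split into non-overlapping primitives; take the origin at the lower-left of the bounding box.
Bottom plate: 10 × 0.8, A = 8 in², y = 0.4 in, Ī = 0.426667 in⁴.
Web plate: 0.7 × 5.6, A = 3.92 in², y = 3.6 in, Ī = 10.2443 in⁴.
Top plate: 2.8 × 0.4, A = 1.12 in², y = 6.6 in, Ī = 0.0149333 in⁴.
Hole (subtracted): ⌀0.4, A = 0.125664 in², y = 0.4 in, Ī = 0.00125664 in⁴.
Centroid: ȳ = ΣA·y / ΣA = 1.90902 in.
Transfer each piece to the horizontal axis through the centroid using Ī + A·d² with d = y − 1.90902:
  bottom plate: d = -1.50902 in → contributes +18.6438 in⁴
  web plate: d = 1.69098 in → contributes +21.4532 in⁴
  top plate: d = 4.69098 in → contributes +24.6609 in⁴
  hole: d = -1.50902 in → contributes −0.287411 in⁴
Total I = 64.4704 in⁴.

Ix ≈ 64.47 in⁴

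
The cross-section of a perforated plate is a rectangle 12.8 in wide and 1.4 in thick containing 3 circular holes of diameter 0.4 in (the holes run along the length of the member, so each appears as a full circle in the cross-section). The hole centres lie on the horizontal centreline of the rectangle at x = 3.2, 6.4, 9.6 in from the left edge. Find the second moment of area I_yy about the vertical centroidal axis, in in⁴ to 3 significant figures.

Decompose the section into non-overlapping parts with the origin at the bottom-left of its bounding rectangle.
Plate: 12.8 × 1.4, A = 17.92 in², x = 6.4 in, Ī = 244.67 in⁴.
Hole 1 (subtracted): ⌀0.4, A = 0.12566 in², x = 3.2 in, Ī = 0.0012566 in⁴.
Hole 2 (subtracted): ⌀0.4, A = 0.12566 in², x = 6.4 in, Ī = 0.0012566 in⁴.
Hole 3 (subtracted): ⌀0.4, A = 0.12566 in², x = 9.6 in, Ī = 0.0012566 in⁴.
By symmetry the centroid is at mid-width, x̄ = 6.4 in.
Transfer each piece to the vertical centroidal axis using Ī + A·d² with d = x − 6.4:
  plate: d = 0 in → contributes +244.67 in⁴
  hole 1: d = -3.2 in → contributes −1.2881 in⁴
  hole 2: d = 0 in → contributes −0.0012566 in⁴
  hole 3: d = 3.2 in → contributes −1.2881 in⁴
Total I = 242.09 in⁴.

I_yy ≈ 242 in⁴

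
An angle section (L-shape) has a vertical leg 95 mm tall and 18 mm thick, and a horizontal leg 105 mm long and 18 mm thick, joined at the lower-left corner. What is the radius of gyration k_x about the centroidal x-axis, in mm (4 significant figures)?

Decompose the section into non-overlapping parts with the origin at the bottom-left of its bounding rectangle.
Vertical leg: 18 × 95, A = 1 710 mm², y = 47.5 mm, Ī = 1 286 063 mm⁴.
Horizontal leg (remainder): 87 × 18, A = 1 566 mm², y = 9 mm, Ī = 42 282 mm⁴.
Centroid: ȳ = ΣA·y / ΣA = 29.0962 mm.
Transfer each piece to the centroidal x-axis using Ī + A·d² with d = y − 29.0962:
  vertical leg: d = 18.4038 mm → contributes +1 865 242 mm⁴
  horizontal leg (remainder): d = -20.0962 mm → contributes +674 720 mm⁴
Total I = 2 539 962 mm⁴.
Radius of gyration: k = √(I/A) = √(2 539 962 / 3 276) = 27.8446 mm.

k_x ≈ 27.84 mm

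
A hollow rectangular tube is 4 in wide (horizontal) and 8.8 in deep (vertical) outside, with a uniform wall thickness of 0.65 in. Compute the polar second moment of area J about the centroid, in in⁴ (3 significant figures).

Decompose the section into non-overlapping parts with the origin at the bottom-left of its bounding rectangle.
Outer rectangle: 4 × 8.8, A = 35.2 in², y = 4.4 in, Ī = 227.16 in⁴.
Inner void (subtracted): 2.7 × 7.5, A = 20.25 in², y = 4.4 in, Ī = 94.922 in⁴.
By symmetry the centroid is at mid-height, ȳ = 4.4 in.
All pieces are centred on the centroidal x-axis, so I = ΣĪ (holes subtracted) = 132.24 in⁴.
Repeating about the centroidal y-axis gives I_y = 34.631 in⁴.
Polar second moment: J = I_x + I_y = 166.87 in⁴.

J ≈ 167 in⁴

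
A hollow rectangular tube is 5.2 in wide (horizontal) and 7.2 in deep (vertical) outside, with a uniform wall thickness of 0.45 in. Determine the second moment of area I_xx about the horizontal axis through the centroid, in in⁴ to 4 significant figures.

Decompose the section into non-overlapping parts with the origin at the bottom-left of its bounding rectangle.
Outer rectangle: 5.2 × 7.2, A = 37.44 in², y = 3.6 in, Ī = 161.741 in⁴.
Inner void (subtracted): 4.3 × 6.3, A = 27.09 in², y = 3.6 in, Ī = 89.6002 in⁴.
By symmetry the centroid is at mid-height, ȳ = 3.6 in.
All pieces are centred on the horizontal axis through the centroid, so I = ΣĪ (holes subtracted) = 72.1406 in⁴.

I_xx ≈ 72.14 in⁴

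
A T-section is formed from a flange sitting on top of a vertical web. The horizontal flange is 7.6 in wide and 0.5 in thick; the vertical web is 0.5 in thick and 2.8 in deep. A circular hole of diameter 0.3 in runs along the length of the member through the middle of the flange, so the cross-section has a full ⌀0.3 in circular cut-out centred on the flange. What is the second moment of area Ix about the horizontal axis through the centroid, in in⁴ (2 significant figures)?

Treat the section as a set of non-overlapping primitives; coordinates are from the bounding-box lower-left.
Flange: 7.6 × 0.5, A = 3.8 in², y = 3.05 in, Ī = 0.07917 in⁴.
Web: 0.5 × 2.8, A = 1.4 in², y = 1.4 in, Ī = 0.9147 in⁴.
Hole (subtracted): ⌀0.3, A = 0.07069 in², y = 3.05 in, Ī = 0.0003976 in⁴.
Centroid: ȳ = ΣA·y / ΣA = 2.6 in.
Transfer each piece to the horizontal axis through the centroid using Ī + A·d² with d = y − 2.6:
  flange: d = 0.4504 in → contributes +0.8499 in⁴
  web: d = -1.2 in → contributes +2.929 in⁴
  hole: d = 0.4504 in → contributes −0.01473 in⁴
Total I = 3.765 in⁴.

Ix ≈ 3.8 in⁴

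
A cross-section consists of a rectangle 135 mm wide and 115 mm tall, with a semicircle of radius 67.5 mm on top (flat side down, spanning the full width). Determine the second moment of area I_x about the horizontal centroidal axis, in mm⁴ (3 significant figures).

Treat the section as a set of non-overlapping primitives; coordinates are from the bounding-box lower-left.
Rectangular body: 135 × 115, A = 15 525 mm², y = 57.5 mm, Ī = 17 109 844 mm⁴.
Semicircular cap: semicircle r = 67.5, A = 7156.9 mm², y = 143.65 mm, Ī = 2 278 490 mm⁴.
Centroid: ȳ = ΣA·y / ΣA = 84.683 mm.
Transfer each piece to the horizontal centroidal axis using Ī + A·d² with d = y − 84.683:
  rectangular body: d = -27.183 mm → contributes +28 581 215 mm⁴
  semicircular cap: d = 58.965 mm → contributes +27 162 451 mm⁴
Total I = 55 743 665 mm⁴.

I_x ≈ 5.57 × 10⁷ mm⁴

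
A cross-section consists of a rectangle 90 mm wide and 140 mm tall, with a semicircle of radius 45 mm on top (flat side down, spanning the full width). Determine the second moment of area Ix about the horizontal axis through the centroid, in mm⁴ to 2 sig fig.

Split into non-overlapping primitives; take the origin at the lower-left of the bounding box.
Rectangular body: 90 × 140, A = 12 600 mm², y = 70 mm, Ī = 20 580 000 mm⁴.
Semicircular cap: semicircle r = 45, A = 3 181 mm², y = 159.1 mm, Ī = 450 072 mm⁴.
Centroid: ȳ = ΣA·y / ΣA = 87.96 mm.
Transfer each piece to the horizontal axis through the centroid using Ī + A·d² with d = y − 87.96:
  rectangular body: d = -17.96 mm → contributes +24 643 877 mm⁴
  semicircular cap: d = 71.14 mm → contributes +16 547 860 mm⁴
Total I = 41 191 738 mm⁴.

Ix ≈ 4.1 × 10⁷ mm⁴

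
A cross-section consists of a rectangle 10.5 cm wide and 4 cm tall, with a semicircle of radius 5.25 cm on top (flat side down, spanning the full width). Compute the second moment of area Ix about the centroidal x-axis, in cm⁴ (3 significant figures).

Break the section into simple shapes (no overlaps), measuring from the bottom-left corner of the bounding box.
Rectangular body: 10.5 × 4, A = 42 cm², y = 2 cm, Ī = 56 cm⁴.
Semicircular cap: semicircle r = 5.25, A = 43.295 cm², y = 6.2282 cm, Ī = 83.381 cm⁴.
Centroid: ȳ = ΣA·y / ΣA = 4.1462 cm.
Transfer each piece to the centroidal x-axis using Ī + A·d² with d = y − 4.1462:
  rectangular body: d = -2.1462 cm → contributes +249.46 cm⁴
  semicircular cap: d = 2.082 cm → contributes +271.05 cm⁴
Total I = 520.51 cm⁴.

Ix ≈ 521 cm⁴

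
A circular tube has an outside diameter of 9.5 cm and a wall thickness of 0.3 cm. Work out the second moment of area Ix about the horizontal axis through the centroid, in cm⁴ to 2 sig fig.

Ix ≈ 92 cm⁴

Decompose the section into non-overlapping parts with the origin at the bottom-left of its bounding rectangle.
Outer circle: ⌀9.5, A = 70.88 cm², y = 4.75 cm, Ī = 399.8 cm⁴.
Bore (subtracted): ⌀8.9, A = 62.21 cm², y = 4.75 cm, Ī = 308 cm⁴.
By symmetry the centroid is at mid-height, ȳ = 4.75 cm.
All pieces are centred on the horizontal axis through the centroid, so I = ΣĪ (holes subtracted) = 91.83 cm⁴.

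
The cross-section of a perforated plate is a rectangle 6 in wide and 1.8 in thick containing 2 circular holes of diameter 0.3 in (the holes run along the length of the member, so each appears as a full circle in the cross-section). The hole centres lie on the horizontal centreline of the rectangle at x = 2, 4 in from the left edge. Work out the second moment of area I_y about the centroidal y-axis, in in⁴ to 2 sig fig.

Decompose the section into non-overlapping parts with the origin at the bottom-left of its bounding rectangle.
Plate: 6 × 1.8, A = 10.8 in², x = 3 in, Ī = 32.4 in⁴.
Hole 1 (subtracted): ⌀0.3, A = 0.07069 in², x = 2 in, Ī = 0.0003976 in⁴.
Hole 2 (subtracted): ⌀0.3, A = 0.07069 in², x = 4 in, Ī = 0.0003976 in⁴.
By symmetry the centroid is at mid-width, x̄ = 3 in.
Transfer each piece to the centroidal y-axis using Ī + A·d² with d = x − 3:
  plate: d = 0 in → contributes +32.4 in⁴
  hole 1: d = -1 in → contributes −0.07108 in⁴
  hole 2: d = 1 in → contributes −0.07108 in⁴
Total I = 32.26 in⁴.

I_y ≈ 32 in⁴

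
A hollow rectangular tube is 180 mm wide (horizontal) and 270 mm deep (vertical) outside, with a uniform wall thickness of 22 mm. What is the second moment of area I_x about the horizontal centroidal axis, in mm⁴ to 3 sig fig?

Decompose the section into non-overlapping parts with the origin at the bottom-left of its bounding rectangle.
Outer rectangle: 180 × 270, A = 48 600 mm², y = 135 mm, Ī = 295 245 000 mm⁴.
Inner void (subtracted): 136 × 226, A = 30 736 mm², y = 135 mm, Ī = 130 822 661 mm⁴.
By symmetry the centroid is at mid-height, ȳ = 135 mm.
All pieces are centred on the horizontal centroidal axis, so I = ΣĪ (holes subtracted) = 164 422 339 mm⁴.

I_x ≈ 1.64 × 10⁸ mm⁴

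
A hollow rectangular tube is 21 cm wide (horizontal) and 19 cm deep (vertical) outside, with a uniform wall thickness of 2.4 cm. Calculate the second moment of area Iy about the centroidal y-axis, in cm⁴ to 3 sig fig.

Iy ≈ 9630 cm⁴

Treat the section as a set of non-overlapping primitives; coordinates are from the bounding-box lower-left.
Outer rectangle: 21 × 19, A = 399 cm², x = 10.5 cm, Ī = 14 663 cm⁴.
Inner void (subtracted): 16.2 × 14.2, A = 230.04 cm², x = 10.5 cm, Ī = 5 031 cm⁴.
By symmetry the centroid is at mid-width, x̄ = 10.5 cm.
All pieces are centred on the centroidal y-axis, so I = ΣĪ (holes subtracted) = 9632.3 cm⁴.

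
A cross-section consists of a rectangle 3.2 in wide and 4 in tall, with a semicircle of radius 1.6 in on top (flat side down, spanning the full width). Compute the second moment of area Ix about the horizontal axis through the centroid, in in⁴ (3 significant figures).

Ix ≈ 39.7 in⁴

Decompose the section into non-overlapping parts with the origin at the bottom-left of its bounding rectangle.
Rectangular body: 3.2 × 4, A = 12.8 in², y = 2 in, Ī = 17.067 in⁴.
Semicircular cap: semicircle r = 1.6, A = 4.0212 in², y = 4.6791 in, Ī = 0.7193 in⁴.
Centroid: ȳ = ΣA·y / ΣA = 2.6404 in.
Transfer each piece to the horizontal axis through the centroid using Ī + A·d² with d = y − 2.6404:
  rectangular body: d = -0.64045 in → contributes +22.317 in⁴
  semicircular cap: d = 2.0386 in → contributes +17.431 in⁴
Total I = 39.748 in⁴.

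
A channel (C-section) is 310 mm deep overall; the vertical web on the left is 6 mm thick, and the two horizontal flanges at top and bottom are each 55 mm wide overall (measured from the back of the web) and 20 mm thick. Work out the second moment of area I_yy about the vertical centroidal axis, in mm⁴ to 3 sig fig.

I_yy ≈ 1.12 × 10⁶ mm⁴

Decompose the section into non-overlapping parts with the origin at the bottom-left of its bounding rectangle.
Web: 6 × 310, A = 1 860 mm², x = 3 mm, Ī = 5 580 mm⁴.
Top flange (beyond web): 49 × 20, A = 980 mm², x = 30.5 mm, Ī = 196 082 mm⁴.
Bottom flange (beyond web): 49 × 20, A = 980 mm², x = 30.5 mm, Ī = 196 082 mm⁴.
Centroid: x̄ = ΣA·x / ΣA = 17.11 mm.
Transfer each piece to the vertical centroidal axis using Ī + A·d² with d = x − 17.11:
  web: d = -14.11 mm → contributes +375 889 mm⁴
  top flange (beyond web): d = 13.39 mm → contributes +371 789 mm⁴
  bottom flange (beyond web): d = 13.39 mm → contributes +371 789 mm⁴
Total I = 1 119 467 mm⁴.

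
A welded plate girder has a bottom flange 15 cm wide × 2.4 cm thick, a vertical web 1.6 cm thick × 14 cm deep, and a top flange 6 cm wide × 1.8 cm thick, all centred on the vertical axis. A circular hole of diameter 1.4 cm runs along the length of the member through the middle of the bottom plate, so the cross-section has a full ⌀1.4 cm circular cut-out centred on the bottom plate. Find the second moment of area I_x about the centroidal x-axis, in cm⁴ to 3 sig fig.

Decompose the section into non-overlapping parts with the origin at the bottom-left of its bounding rectangle.
Bottom plate: 15 × 2.4, A = 36 cm², y = 1.2 cm, Ī = 17.28 cm⁴.
Web plate: 1.6 × 14, A = 22.4 cm², y = 9.4 cm, Ī = 365.87 cm⁴.
Top plate: 6 × 1.8, A = 10.8 cm², y = 17.3 cm, Ī = 2.916 cm⁴.
Hole (subtracted): ⌀1.4, A = 1.5394 cm², y = 1.2 cm, Ī = 0.18857 cm⁴.
Centroid: ȳ = ΣA·y / ΣA = 6.4846 cm.
Transfer each piece to the centroidal x-axis using Ī + A·d² with d = y − 6.4846:
  bottom plate: d = -5.2846 cm → contributes +1022.7 cm⁴
  web plate: d = 2.9154 cm → contributes +556.26 cm⁴
  top plate: d = 10.815 cm → contributes +1266.2 cm⁴
  hole: d = -5.2846 cm → contributes −43.179 cm⁴
Total I = 2 802 cm⁴.

I_x ≈ 2800 cm⁴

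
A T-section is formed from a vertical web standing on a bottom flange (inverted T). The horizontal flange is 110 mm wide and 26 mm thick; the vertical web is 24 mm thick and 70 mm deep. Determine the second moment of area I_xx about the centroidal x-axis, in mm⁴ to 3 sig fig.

I_xx ≈ 3.29 × 10⁶ mm⁴

Break the section into simple shapes (no overlaps), measuring from the bottom-left corner of the bounding box.
Flange: 110 × 26, A = 2 860 mm², y = 13 mm, Ī = 161 113 mm⁴.
Web: 24 × 70, A = 1 680 mm², y = 61 mm, Ī = 686 000 mm⁴.
Centroid: ȳ = ΣA·y / ΣA = 30.762 mm.
Transfer each piece to the centroidal x-axis using Ī + A·d² with d = y − 30.762:
  flange: d = -17.762 mm → contributes +1 063 422 mm⁴
  web: d = 30.238 mm → contributes +2 222 074 mm⁴
Total I = 3 285 496 mm⁴.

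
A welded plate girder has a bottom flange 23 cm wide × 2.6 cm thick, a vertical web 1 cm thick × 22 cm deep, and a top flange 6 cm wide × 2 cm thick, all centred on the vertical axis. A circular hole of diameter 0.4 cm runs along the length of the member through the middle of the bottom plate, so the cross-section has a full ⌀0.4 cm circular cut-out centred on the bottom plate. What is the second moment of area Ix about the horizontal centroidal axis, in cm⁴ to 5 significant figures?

Ix ≈ 7965.2 cm⁴

Split into non-overlapping primitives; take the origin at the lower-left of the bounding box.
Bottom plate: 23 × 2.6, A = 59.8 cm², y = 1.3 cm, Ī = 33.68733 cm⁴.
Web plate: 1 × 22, A = 22 cm², y = 13.6 cm, Ī = 887.3333 cm⁴.
Top plate: 6 × 2, A = 12 cm², y = 25.6 cm, Ī = 4 cm⁴.
Hole (subtracted): ⌀0.4, A = 0.1256637 cm², y = 1.3 cm, Ī = 0.001256637 cm⁴.
Centroid: ȳ = ΣA·y / ΣA = 7.301644 cm.
Transfer each piece to the horizontal centroidal axis using Ī + A·d² with d = y − 7.301644:
  bottom plate: d = -6.001644 cm → contributes +2187.667 cm⁴
  web plate: d = 6.298356 cm → contributes +1760.058 cm⁴
  top plate: d = 18.29836 cm → contributes +4021.958 cm⁴
  hole: d = -6.001644 cm → contributes −4.527629 cm⁴
Total I = 7965.155 cm⁴.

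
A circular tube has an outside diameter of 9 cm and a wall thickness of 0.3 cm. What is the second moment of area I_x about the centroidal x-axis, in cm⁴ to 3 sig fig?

I_x ≈ 77.7 cm⁴

Break the section into simple shapes (no overlaps), measuring from the bottom-left corner of the bounding box.
Outer circle: ⌀9, A = 63.617 cm², y = 4.5 cm, Ī = 322.06 cm⁴.
Bore (subtracted): ⌀8.4, A = 55.418 cm², y = 4.5 cm, Ī = 244.39 cm⁴.
By symmetry the centroid is at mid-height, ȳ = 4.5 cm.
All pieces are centred on the centroidal x-axis, so I = ΣĪ (holes subtracted) = 77.67 cm⁴.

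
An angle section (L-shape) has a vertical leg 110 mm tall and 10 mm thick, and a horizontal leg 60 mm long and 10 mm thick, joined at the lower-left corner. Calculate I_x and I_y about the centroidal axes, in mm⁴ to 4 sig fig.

Treat the section as a set of non-overlapping primitives; coordinates are from the bounding-box lower-left.
Vertical leg: 10 × 110, A = 1 100 mm², y = 55 mm, Ī = 1 109 167 mm⁴.
Horizontal leg (remainder): 50 × 10, A = 500 mm², y = 5 mm, Ī = 4166.67 mm⁴.
Centroid: ȳ = ΣA·y / ΣA = 39.375 mm.
Transfer each piece to the centroidal x-axis using Ī + A·d² with d = y − 39.375:
  vertical leg: d = 15.625 mm → contributes +1 377 721 mm⁴
  horizontal leg (remainder): d = -34.375 mm → contributes +594 987 mm⁴
Total I = 1 972 708 mm⁴.
For the y-axis: x̄ = 14.375 mm.
Repeating about the centroidal y-axis gives I_y = 422 708 mm⁴.

I_x ≈ 1.973 × 10⁶ mm⁴, I_y ≈ 4.227 × 10⁵ mm⁴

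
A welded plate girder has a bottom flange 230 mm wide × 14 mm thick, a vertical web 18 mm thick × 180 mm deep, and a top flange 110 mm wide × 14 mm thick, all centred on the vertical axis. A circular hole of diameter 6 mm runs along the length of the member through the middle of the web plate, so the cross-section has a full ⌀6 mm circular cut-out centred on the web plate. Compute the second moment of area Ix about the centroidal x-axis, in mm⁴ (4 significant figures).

Ix ≈ 5.028 × 10⁷ mm⁴

Break the section into simple shapes (no overlaps), measuring from the bottom-left corner of the bounding box.
Bottom plate: 230 × 14, A = 3 220 mm², y = 7 mm, Ī = 52593.3 mm⁴.
Web plate: 18 × 180, A = 3 240 mm², y = 104 mm, Ī = 8 748 000 mm⁴.
Top plate: 110 × 14, A = 1 540 mm², y = 201 mm, Ī = 25153.3 mm⁴.
Hole (subtracted): ⌀6, A = 28.2743 mm², y = 104 mm, Ī = 63.6173 mm⁴.
Centroid: ȳ = ΣA·y / ΣA = 83.5578 mm.
Transfer each piece to the centroidal x-axis using Ī + A·d² with d = y − 83.5578:
  bottom plate: d = -76.5578 mm → contributes +18 925 301 mm⁴
  web plate: d = 20.4422 mm → contributes +10 101 949 mm⁴
  top plate: d = 117.442 mm → contributes +21 265 883 mm⁴
  hole: d = 20.4422 mm → contributes −11879.1 mm⁴
Total I = 50 281 254 mm⁴.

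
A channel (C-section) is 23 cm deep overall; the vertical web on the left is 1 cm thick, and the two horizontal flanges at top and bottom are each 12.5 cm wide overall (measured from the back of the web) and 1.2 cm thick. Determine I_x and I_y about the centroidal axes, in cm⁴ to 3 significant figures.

Decompose the section into non-overlapping parts with the origin at the bottom-left of its bounding rectangle.
Web: 1 × 23, A = 23 cm², y = 11.5 cm, Ī = 1013.9 cm⁴.
Top flange (beyond web): 11.5 × 1.2, A = 13.8 cm², y = 22.4 cm, Ī = 1.656 cm⁴.
Bottom flange (beyond web): 11.5 × 1.2, A = 13.8 cm², y = 0.6 cm, Ī = 1.656 cm⁴.
By symmetry the centroid is at mid-height, ȳ = 11.5 cm.
Transfer each piece to the centroidal x-axis using Ī + A·d² with d = y − 11.5:
  web: d = 0 cm → contributes +1013.9 cm⁴
  top flange (beyond web): d = 10.9 cm → contributes +1641.2 cm⁴
  bottom flange (beyond web): d = -10.9 cm → contributes +1641.2 cm⁴
Total I = 4296.4 cm⁴.
For the y-axis: x̄ = 3.9091 cm.
Repeating about the centroidal y-axis gives I_y = 796.15 cm⁴.

I_x ≈ 4300 cm⁴, I_y ≈ 796 cm⁴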